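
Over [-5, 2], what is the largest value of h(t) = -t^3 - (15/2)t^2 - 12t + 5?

The derivative is -3t^2 - 15t - 12, which vanishes at t = -4 and t = -1.
Evaluating at the critical points and endpoints: h(-5) = 5/2, h(-4) = -3, h(-1) = 21/2, h(2) = -57.
Hence the absolute maximum is 21/2 at t = -1.

21/2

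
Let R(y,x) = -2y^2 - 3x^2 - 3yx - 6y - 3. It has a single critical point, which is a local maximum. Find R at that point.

21/5

∂R/∂y = -4y - 3x - 6 = 0 and ∂R/∂x = -3y - 6x = 0, so (y, x) = (-12/5, 6/5).
The Hessian has R_{yy} = -4, R_{xx} = -6, R_{yx} = -3, giving D = 15 > 0 with R_{yy} < 0, so the point is a local maximum.
R(-12/5, 6/5) = 21/5.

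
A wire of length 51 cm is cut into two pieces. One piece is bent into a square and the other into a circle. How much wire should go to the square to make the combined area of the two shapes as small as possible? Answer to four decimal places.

28.5651

Let x be the length used for the square. Square side x/4; circle radius (51−x)/(2π).
A(x) = (x/4)² + π·((51−x)/(2π))² = x²/16 + (51−x)²/(4π) for 0 ≤ x ≤ 51. A'(x) = x/8 − (51−x)/(2π) = 0 gives x = 4·51/(π+4) ≈ 28.5651.
A'' = 1/8 + 1/(2π) > 0, so this gives the minimum combined area; x ≈ 28.5651 cm to the square.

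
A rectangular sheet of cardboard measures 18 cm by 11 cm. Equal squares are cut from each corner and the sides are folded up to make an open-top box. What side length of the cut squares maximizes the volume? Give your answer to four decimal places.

2.2140

With cut size x, the volume is V(x) = x(18 − 2x)(11 − 2x) for 0 < x < 5.5.
V'(x) = 12x^2 − 116x + 198. Setting V'(x) = 0 gives x ≈ 2.2140 (the root in (0, 5.5)).
V''(x) = 24x − 116 is negative there, so this is the maximum; V ≈ 197.4781.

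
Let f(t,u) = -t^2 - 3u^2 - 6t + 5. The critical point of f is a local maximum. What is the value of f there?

∂f/∂t = -2t - 6 = 0 and ∂f/∂u = -6u = 0, so (t, u) = (-3, 0).
The Hessian has f_{tt} = -2, f_{uu} = -6, f_{tu} = 0, giving D = 12 > 0 with f_{tt} < 0, so the point is a local maximum.
f(-3, 0) = 14.

14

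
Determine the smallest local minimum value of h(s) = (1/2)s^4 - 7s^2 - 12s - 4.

h'(s) = 2s^3 - 14s - 12 = 0 at s = -2, -1, 3.
Since h''(s) = 6s^2 - 14, we get h''(-2) = 10 > 0 ⇒ local minimum; h''(-1) = -8 < 0 ⇒ local maximum; h''(3) = 40 > 0 ⇒ local minimum.
Thus h has its smallest local minimum at s = 3, with value -125/2.

-125/2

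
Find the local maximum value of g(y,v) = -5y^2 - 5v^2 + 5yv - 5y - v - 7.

-74/15

∂g/∂y = -10y + 5v - 5 = 0 and ∂g/∂v = 5y - 10v - 1 = 0, so (y, v) = (-11/15, -7/15).
The Hessian has g_{yy} = -10, g_{vv} = -10, g_{yv} = 5, giving D = 75 > 0 with g_{yy} < 0, so the point is a local maximum.
g(-11/15, -7/15) = -74/15.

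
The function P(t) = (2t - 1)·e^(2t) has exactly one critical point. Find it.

P'(t) = 2·e^(2t) + (2t - 1)·2·e^(2t) = (4t)·e^(2t). Since e^(2t) > 0, the only critical point is t = 0.
P''(0) has the same sign as 4 > 0, so this is a local minimum.
P(0) = (-1)·e^(0) ≈ -1.0000.

0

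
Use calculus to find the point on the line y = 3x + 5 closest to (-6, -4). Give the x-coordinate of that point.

-33/10

Minimize D(x)^2 = (x + 6)^2 + (3x + 9)^2.
d/dx[D^2] = 2(x + 6) + 2·3·(3x + 9) = 0 ⇒ x = -33/10.
Then y = -49/10 and the distance is √(81/10) ≈ 2.8460.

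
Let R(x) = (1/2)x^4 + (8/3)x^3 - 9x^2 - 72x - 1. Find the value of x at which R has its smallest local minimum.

R'(x) = 2x^3 + 8x^2 - 18x - 72. Setting R'(x) = 0 gives x ∈ {-4, -3, 3}.
R''(x) = 6x^2 + 16x - 18. R''(-4) = 14 > 0 ⇒ local minimum; R''(-3) = -12 < 0 ⇒ local maximum; R''(3) = 84 > 0 ⇒ local minimum.
So the smallest local minimum value is R(3) = -371/2.

3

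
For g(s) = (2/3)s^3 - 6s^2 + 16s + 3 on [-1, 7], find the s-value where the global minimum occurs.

-1

The derivative is 2s^2 - 12s + 16, which vanishes at s = 2 and s = 4.
Compare values at every candidate in [-1, 7]: g(-1) = -59/3; g(2) = 49/3; g(4) = 41/3; g(7) = 149/3.
Hence the absolute minimum is -59/3 at s = -1.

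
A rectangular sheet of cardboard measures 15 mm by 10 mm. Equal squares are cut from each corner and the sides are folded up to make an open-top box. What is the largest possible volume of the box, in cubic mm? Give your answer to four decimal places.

132.0382

With cut size x, the volume is V(x) = x(15 − 2x)(10 − 2x) for 0 < x < 5.
V'(x) = 12x^2 − 100x + 150. Setting V'(x) = 0 gives x ≈ 1.9619 (the root in (0, 5)).
V''(x) = 24x − 100 is negative there, so this is the maximum; V ≈ 132.0382.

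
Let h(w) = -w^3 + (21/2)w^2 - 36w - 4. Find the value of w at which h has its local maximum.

h'(w) = -3w^2 + 21w - 36. Setting h'(w) = 0 gives w ∈ {3, 4}.
h''(w) = -6w + 21. h''(3) = 3 > 0 ⇒ local minimum; h''(4) = -3 < 0 ⇒ local maximum.
So the local maximum value is h(4) = -44.

4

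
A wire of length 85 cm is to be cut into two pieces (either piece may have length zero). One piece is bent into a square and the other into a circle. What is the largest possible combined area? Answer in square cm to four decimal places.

574.9472

Let x be the length used for the square. Square side x/4; circle radius (85−x)/(2π).
A(x) = (x/4)² + π·((85−x)/(2π))² = x²/16 + (85−x)²/(4π) for 0 ≤ x ≤ 85. A'(x) = x/8 − (85−x)/(2π) = 0 gives x = 4·85/(π+4) ≈ 47.6084.
A'' > 0, so the interior critical point is a minimum; the maximum is at an endpoint. A(0) = 574.9472 and A(85) = 451.5625, so the largest area is 574.9472.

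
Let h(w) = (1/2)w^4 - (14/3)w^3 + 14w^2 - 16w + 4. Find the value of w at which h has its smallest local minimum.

h'(w) = 2w^3 - 14w^2 + 28w - 16. Setting h'(w) = 0 gives w ∈ {1, 2, 4}.
Since h''(w) = 6w^2 - 28w + 28, we get h''(1) = 6 > 0 ⇒ local minimum; h''(2) = -4 < 0 ⇒ local maximum; h''(4) = 12 > 0 ⇒ local minimum.
So the smallest local minimum value is h(4) = -20/3.

4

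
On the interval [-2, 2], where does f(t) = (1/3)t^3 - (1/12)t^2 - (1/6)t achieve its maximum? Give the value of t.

2

f'(t) = t^2 - (1/6)t - 1/6, which vanishes at t = -1/3 and t = 1/2.
Evaluating at the critical points and endpoints: f(-2) = -8/3,  f(-1/3) = 11/324,  f(1/2) = -1/16,  f(2) = 2.
Hence the absolute maximum is 2 at t = 2.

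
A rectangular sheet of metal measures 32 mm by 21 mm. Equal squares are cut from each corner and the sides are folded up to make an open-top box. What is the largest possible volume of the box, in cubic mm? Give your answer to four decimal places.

With cut size x, the volume is V(x) = x(32 − 2x)(21 − 2x) for 0 < x < 10.5.
V'(x) = 12x^2 − 212x + 672. Setting V'(x) = 0 gives x ≈ 4.1400 (the root in (0, 10.5)).
V''(x) = 24x − 212 is negative there, so this is the maximum; V ≈ 1249.1142.

1249.1142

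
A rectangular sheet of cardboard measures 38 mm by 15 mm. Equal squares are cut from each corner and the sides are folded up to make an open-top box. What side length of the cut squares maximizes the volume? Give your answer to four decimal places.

3.3081

With cut size x, the volume is V(x) = x(38 − 2x)(15 − 2x) for 0 < x < 7.5.
V'(x) = 12x^2 − 212x + 570. Setting V'(x) = 0 gives x ≈ 3.3081 (the root in (0, 7.5)).
V''(x) = 24x − 212 is negative there, so this is the maximum; V ≈ 870.4124.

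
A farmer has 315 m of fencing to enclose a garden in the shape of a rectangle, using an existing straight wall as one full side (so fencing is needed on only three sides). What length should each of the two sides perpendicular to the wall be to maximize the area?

Let the sides perpendicular to the wall have length x and the parallel side y, so 2x + y = 315 and the area is A = xy = x(315 − 2x).
A'(x) = 315 − 4x = 0 gives x = 315/4, and A''(x) = −4 < 0 confirms a maximum.
Then y = 315 − 2·315/4 = 315/2 and A = 99225/8.

315/4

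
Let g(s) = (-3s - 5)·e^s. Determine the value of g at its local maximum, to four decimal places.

g'(s) = (-3)·e^s + (-3s - 5)·1·e^s = (-3s - 8)·e^s. Since e^s > 0, the only critical point is s = -8/3.
g''(-8/3) has the same sign as -3 < 0, so this is a local maximum.
g(-8/3) = (3)·e^(-8/3) ≈ 0.2085.

0.2085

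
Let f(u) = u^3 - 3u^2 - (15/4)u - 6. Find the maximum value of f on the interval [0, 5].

f'(u) = 3u^2 - 6u - 15/4, whose only zero in [0, 5] is u = 5/2.
Candidates: f(0) = -6, f(5/2) = -37/2, f(5) = 101/4.
Hence the absolute maximum is 101/4 at u = 5.

101/4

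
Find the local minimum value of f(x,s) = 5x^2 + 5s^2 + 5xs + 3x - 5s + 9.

∂f/∂x = 10x + 5s + 3 = 0 and ∂f/∂s = 5x + 10s - 5 = 0, so (x, s) = (-11/15, 13/15).
The Hessian has f_{xx} = 10, f_{ss} = 10, f_{xs} = 5, giving D = 75 > 0 with f_{xx} > 0, so the point is a local minimum.
f(-11/15, 13/15) = 86/15.

86/15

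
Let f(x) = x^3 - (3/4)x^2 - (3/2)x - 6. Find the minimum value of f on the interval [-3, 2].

-141/4

Differentiating, f'(x) = 3x^2 - (3/2)x - 3/2; which vanishes at x = -1/2 and x = 1.
Evaluating at the critical points and endpoints: f(-3) = -141/4, f(-1/2) = -89/16, f(1) = -29/4, f(2) = -4.
The minimum over the interval is -141/4, attained at x = -3.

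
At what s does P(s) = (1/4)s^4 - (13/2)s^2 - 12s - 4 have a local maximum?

Critical points: P'(s) = s^3 - 13s - 12 vanishes at s = -3, -1, 4.
P''(s) = 3s^2 - 13. P''(-3) = 14 > 0 ⇒ local minimum; P''(-1) = -10 < 0 ⇒ local maximum; P''(4) = 35 > 0 ⇒ local minimum.
So the local maximum value is P(-1) = 7/4.

-1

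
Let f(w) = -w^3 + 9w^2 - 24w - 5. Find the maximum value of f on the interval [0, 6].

-5

Differentiating, f'(w) = -3w^2 + 18w - 24; which vanishes at w = 2 and w = 4.
Candidates: f(0) = -5; f(2) = -25; f(4) = -21; f(6) = -41.
So the maximum is f(0) = -5.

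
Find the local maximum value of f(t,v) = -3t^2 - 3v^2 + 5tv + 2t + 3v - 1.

∂f/∂t = -6t + 5v + 2 = 0 and ∂f/∂v = 5t - 6v + 3 = 0, so (t, v) = (27/11, 28/11).
The Hessian has f_{tt} = -6, f_{vv} = -6, f_{tv} = 5, giving D = 11 > 0 with f_{tt} < 0, so the point is a local maximum.
f(27/11, 28/11) = 58/11.

58/11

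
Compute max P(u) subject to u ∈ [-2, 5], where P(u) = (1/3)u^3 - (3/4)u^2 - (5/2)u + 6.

Differentiating, P'(u) = u^2 - (3/2)u - 5/2; which vanishes at u = -1 and u = 5/2.
Evaluating at the critical points and endpoints: P(-2) = 16/3,  P(-1) = 89/12,  P(5/2) = 13/48,  P(5) = 197/12.
The maximum over the interval is 197/12, attained at u = 5.

197/12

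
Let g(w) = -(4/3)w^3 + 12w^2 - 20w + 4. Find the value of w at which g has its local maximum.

g'(w) = -4w^2 + 24w - 20. Setting g'(w) = 0 gives w ∈ {1, 5}.
Since g''(w) = -8w + 24, we get g''(1) = 16 > 0 ⇒ local minimum; g''(5) = -16 < 0 ⇒ local maximum.
So the local maximum value is g(5) = 112/3.

5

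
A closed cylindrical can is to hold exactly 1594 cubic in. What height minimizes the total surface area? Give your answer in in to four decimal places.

With radius r and height h, πr²h = 1594 so h = 1594/(πr²), and S(r) = 2πr² + 2πrh = 2πr² + 2·1594/r.
S'(r) = 4πr − 2·1594/r² = 0 ⇒ r³ = 1594/(2π), so r ≈ 6.3305 and h = 2r ≈ 12.6609.
S''(r) = 4π + 4·1594/r³ > 0, so this is the minimum; S ≈ 755.3938.

12.6609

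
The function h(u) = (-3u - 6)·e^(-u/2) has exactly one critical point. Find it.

0

h'(u) = (-3)·e^(-u/2) + (-3u - 6)·(-1/2)·e^(-u/2) = ((3/2)u)·e^(-u/2). Since e^(-u/2) > 0, the only critical point is u = 0.
h''(0) has the same sign as 3/2 > 0, so this is a local minimum.
h(0) = (-6)·e^(0) ≈ -6.0000.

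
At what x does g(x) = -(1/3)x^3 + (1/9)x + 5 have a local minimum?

-1/3

Critical points: g'(x) = -x^2 + 1/9 vanishes at x = -1/3, 1/3.
g''(x) = -2x. g''(-1/3) = 2/3 > 0 ⇒ local minimum; g''(1/3) = -2/3 < 0 ⇒ local maximum.
So the local minimum value is g(-1/3) = 403/81.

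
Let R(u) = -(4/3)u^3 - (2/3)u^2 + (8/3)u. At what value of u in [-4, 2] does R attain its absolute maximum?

-4

R'(u) = -4u^2 - (4/3)u + 8/3, which vanishes at u = -1 and u = 2/3.
Evaluating at the critical points and endpoints: R(-4) = 64,  R(-1) = -2,  R(2/3) = 88/81,  R(2) = -8.
So the maximum is R(-4) = 64.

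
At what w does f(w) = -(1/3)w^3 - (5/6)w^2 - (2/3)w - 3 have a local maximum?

-2/3

f'(w) = -w^2 - (5/3)w - 2/3. Setting f'(w) = 0 gives w ∈ {-1, -2/3}.
f''(w) = -2w - 5/3. f''(-1) = 1/3 > 0 ⇒ local minimum; f''(-2/3) = -1/3 < 0 ⇒ local maximum.
Thus f has its local maximum at w = -2/3, with value -229/81.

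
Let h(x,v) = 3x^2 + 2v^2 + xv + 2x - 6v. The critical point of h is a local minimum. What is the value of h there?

-128/23

∂h/∂x = 6x + v + 2 = 0 and ∂h/∂v = x + 4v - 6 = 0, so (x, v) = (-14/23, 38/23).
The Hessian has h_{xx} = 6, h_{vv} = 4, h_{xv} = 1, giving D = 23 > 0 with h_{xx} > 0, so the point is a local minimum.
h(-14/23, 38/23) = -128/23.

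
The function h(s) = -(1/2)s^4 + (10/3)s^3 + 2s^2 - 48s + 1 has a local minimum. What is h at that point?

Critical points: h'(s) = -2s^3 + 10s^2 + 4s - 48 vanishes at s = -2, 3, 4.
Since h''(s) = -6s^2 + 20s + 4, we get h''(-2) = -60 < 0 ⇒ local maximum; h''(3) = 10 > 0 ⇒ local minimum; h''(4) = -12 < 0 ⇒ local maximum.
Thus h has its local minimum at s = 3, with value -151/2.

-151/2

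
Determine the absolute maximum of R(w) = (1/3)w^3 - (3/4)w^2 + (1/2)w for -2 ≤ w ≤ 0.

R'(w) = w^2 - (3/2)w + 1/2, which has no zeros in [-2, 0].
Compare values at every candidate in [-2, 0]: R(-2) = -20/3; R(0) = 0.
Hence the absolute maximum is 0 at w = 0.

0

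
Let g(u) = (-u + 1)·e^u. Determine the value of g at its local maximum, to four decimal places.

Differentiating with the product rule gives g'(u) = (-u)·e^u. Since e^u > 0, the only critical point is u = 0.
g''(0) has the same sign as -1 < 0, so this is a local maximum.
g(0) = (1)·e^(0) ≈ 1.0000.

1.0000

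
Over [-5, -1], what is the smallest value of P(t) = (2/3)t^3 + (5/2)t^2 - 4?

-149/6

Differentiating, P'(t) = 2t^2 + 5t; whose only zero in [-5, -1] is t = -5/2.
Candidates: P(-5) = -149/6, P(-5/2) = 29/24, P(-1) = -13/6.
Hence the absolute minimum is -149/6 at t = -5.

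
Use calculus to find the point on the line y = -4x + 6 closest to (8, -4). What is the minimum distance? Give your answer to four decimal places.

Minimize D(x)^2 = (x - 8)^2 + (-4x + 10)^2.
d/dx[D^2] = 2(x - 8) + 2·(-4)·(-4x + 10) = 0 ⇒ x = 48/17.
Then y = -90/17 and the distance is √(484/17) ≈ 5.3358.

5.3358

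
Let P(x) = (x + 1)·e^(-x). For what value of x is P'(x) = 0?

0

Differentiating with the product rule gives P'(x) = (-x)·e^(-x). Since e^(-x) > 0, the only critical point is x = 0.
P''(0) has the same sign as -1 < 0, so this is a local maximum.
P(0) = (1)·e^(0) ≈ 1.0000.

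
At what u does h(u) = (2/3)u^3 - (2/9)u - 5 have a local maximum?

-1/3

h'(u) = 2u^2 - 2/9 = 0 at u = -1/3, 1/3.
Since h''(u) = 4u, we get h''(-1/3) = -4/3 < 0 ⇒ local maximum; h''(1/3) = 4/3 > 0 ⇒ local minimum.
The local maximum is h(-1/3) = -401/81.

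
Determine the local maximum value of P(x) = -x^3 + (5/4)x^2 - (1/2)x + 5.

79/16

P'(x) = -3x^2 + (5/2)x - 1/2. Setting P'(x) = 0 gives x ∈ {1/3, 1/2}.
P''(x) = -6x + 5/2. P''(1/3) = 1/2 > 0 ⇒ local minimum; P''(1/2) = -1/2 < 0 ⇒ local maximum.
Thus P has its local maximum at x = 1/2, with value 79/16.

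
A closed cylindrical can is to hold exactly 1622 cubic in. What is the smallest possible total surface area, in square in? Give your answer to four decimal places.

764.2142

With radius r and height h, πr²h = 1622 so h = 1622/(πr²), and S(r) = 2πr² + 2πrh = 2πr² + 2·1622/r.
S'(r) = 4πr − 2·1622/r² = 0 ⇒ r³ = 1622/(2π), so r ≈ 6.3673 and h = 2r ≈ 12.7346.
S''(r) = 4π + 4·1622/r³ > 0, so this is the minimum; S ≈ 764.2142.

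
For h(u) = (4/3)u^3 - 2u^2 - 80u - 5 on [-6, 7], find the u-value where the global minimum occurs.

5

Differentiating, h'(u) = 4u^2 - 4u - 80; which vanishes at u = -4 and u = 5.
Evaluating at the critical points and endpoints: h(-6) = 115,  h(-4) = 593/3,  h(5) = -865/3,  h(7) = -617/3.
The minimum over the interval is -865/3, attained at u = 5.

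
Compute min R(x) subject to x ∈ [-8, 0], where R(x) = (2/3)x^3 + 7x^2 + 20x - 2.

The derivative is 2x^2 + 14x + 20, which vanishes at x = -5 and x = -2.
Evaluating at the critical points and endpoints: R(-8) = -166/3; R(-5) = -31/3; R(-2) = -58/3; R(0) = -2.
Hence the absolute minimum is -166/3 at x = -8.

-166/3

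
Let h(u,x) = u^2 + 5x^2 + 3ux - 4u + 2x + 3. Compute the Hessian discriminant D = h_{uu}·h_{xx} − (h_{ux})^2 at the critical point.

11

∂h/∂u = 2u + 3x - 4 = 0 and ∂h/∂x = 3u + 10x + 2 = 0, so (u, x) = (46/11, -16/11).
The Hessian has h_{uu} = 2, h_{xx} = 10, h_{ux} = 3, giving D = 11 > 0 with h_{uu} > 0, so the point is a local minimum.
D = (2)·(10) − (3)^2 = 11.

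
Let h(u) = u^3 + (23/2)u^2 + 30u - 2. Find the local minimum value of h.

h'(u) = 3u^2 + 23u + 30. Setting h'(u) = 0 gives u ∈ {-6, -5/3}.
Second-derivative test with h''(u) = 6u + 23: h''(-6) = -13 < 0 ⇒ local maximum; h''(-5/3) = 13 > 0 ⇒ local minimum.
Thus h has its local minimum at u = -5/3, with value -1333/54.

-1333/54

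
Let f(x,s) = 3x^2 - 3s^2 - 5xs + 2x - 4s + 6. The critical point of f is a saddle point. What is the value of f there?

∂f/∂x = 6x - 5s + 2 = 0 and ∂f/∂s = -5x - 6s - 4 = 0, so (x, s) = (-32/61, -14/61).
The Hessian has f_{xx} = 6, f_{ss} = -6, f_{xs} = -5, giving D = -61 < 0, so the point is a saddle point.
f(-32/61, -14/61) = 362/61.

362/61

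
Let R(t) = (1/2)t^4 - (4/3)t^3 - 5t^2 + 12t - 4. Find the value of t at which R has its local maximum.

1

Critical points: R'(t) = 2t^3 - 4t^2 - 10t + 12 vanishes at t = -2, 1, 3.
R''(t) = 6t^2 - 8t - 10. R''(-2) = 30 > 0 ⇒ local minimum; R''(1) = -12 < 0 ⇒ local maximum; R''(3) = 20 > 0 ⇒ local minimum.
So the local maximum value is R(1) = 13/6.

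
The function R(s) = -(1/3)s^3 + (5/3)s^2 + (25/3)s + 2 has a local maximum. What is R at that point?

131/3

R'(s) = -s^2 + (10/3)s + 25/3. Setting R'(s) = 0 gives s ∈ {-5/3, 5}.
R''(s) = -2s + 10/3. R''(-5/3) = 20/3 > 0 ⇒ local minimum; R''(5) = -20/3 < 0 ⇒ local maximum.
The local maximum is R(5) = 131/3.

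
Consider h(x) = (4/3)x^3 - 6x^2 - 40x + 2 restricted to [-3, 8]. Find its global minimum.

-544/3

Differentiating, h'(x) = 4x^2 - 12x - 40; which vanishes at x = -2 and x = 5.
Compare values at every candidate in [-3, 8]: h(-3) = 32,  h(-2) = 142/3,  h(5) = -544/3,  h(8) = -58/3.
So the minimum is h(5) = -544/3.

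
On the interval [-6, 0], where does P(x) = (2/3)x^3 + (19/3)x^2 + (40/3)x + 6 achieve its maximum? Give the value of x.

Differentiating, P'(x) = 2x^2 + (38/3)x + 40/3; which vanishes at x = -5 and x = -4/3.
Compare values at every candidate in [-6, 0]: P(-6) = 10; P(-5) = 43/3; P(-4/3) = -170/81; P(0) = 6.
So the maximum is P(-5) = 43/3.

-5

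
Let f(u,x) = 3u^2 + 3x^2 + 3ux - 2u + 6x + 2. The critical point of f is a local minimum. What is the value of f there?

∂f/∂u = 6u + 3x - 2 = 0 and ∂f/∂x = 3u + 6x + 6 = 0, so (u, x) = (10/9, -14/9).
The Hessian has f_{uu} = 6, f_{xx} = 6, f_{ux} = 3, giving D = 27 > 0 with f_{uu} > 0, so the point is a local minimum.
f(10/9, -14/9) = -34/9.

-34/9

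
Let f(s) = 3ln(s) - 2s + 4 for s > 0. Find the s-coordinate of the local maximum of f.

3/2

f'(s) = 3/s − 2 = 0 gives s = 3/2.
f''(s) = -3/s², which is negative for s > 0, so this is a local maximum.
f(3/2) = 3·ln(3/2) - 3 + 4 ≈ 2.2164.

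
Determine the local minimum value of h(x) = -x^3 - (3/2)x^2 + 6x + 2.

Critical points: h'(x) = -3x^2 - 3x + 6 vanishes at x = -2, 1.
h''(x) = -6x - 3. h''(-2) = 9 > 0 ⇒ local minimum; h''(1) = -9 < 0 ⇒ local maximum.
Thus h has its local minimum at x = -2, with value -8.

-8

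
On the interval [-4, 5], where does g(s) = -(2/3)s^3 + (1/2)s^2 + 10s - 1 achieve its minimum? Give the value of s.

Differentiating, g'(s) = -2s^2 + s + 10; which vanishes at s = -2 and s = 5/2.
Evaluating at the critical points and endpoints: g(-4) = 29/3; g(-2) = -41/3; g(5/2) = 401/24; g(5) = -131/6.
So the minimum is g(5) = -131/6.

5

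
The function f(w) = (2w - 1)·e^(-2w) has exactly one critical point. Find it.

1

By the product rule, f'(w) = (-4w + 4)·e^(-2w). Since e^(-2w) > 0, the only critical point is w = 1.
f''(1) has the same sign as -4 < 0, so this is a local maximum.
f(1) = (1)·e^(-2) ≈ 0.1353.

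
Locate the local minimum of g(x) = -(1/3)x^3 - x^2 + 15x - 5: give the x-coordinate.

g'(x) = -x^2 - 2x + 15 = 0 at x = -5, 3.
g''(x) = -2x - 2. g''(-5) = 8 > 0 ⇒ local minimum; g''(3) = -8 < 0 ⇒ local maximum.
So the local minimum value is g(-5) = -190/3.

-5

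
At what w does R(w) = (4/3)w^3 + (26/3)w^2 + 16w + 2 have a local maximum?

-3

Critical points: R'(w) = 4w^2 + (52/3)w + 16 vanishes at w = -3, -4/3.
R''(w) = 8w + 52/3. R''(-3) = -20/3 < 0 ⇒ local maximum; R''(-4/3) = 20/3 > 0 ⇒ local minimum.
So the local maximum value is R(-3) = -4.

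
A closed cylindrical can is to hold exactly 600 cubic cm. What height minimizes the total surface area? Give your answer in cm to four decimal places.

With radius r and height h, πr²h = 600 so h = 600/(πr²), and S(r) = 2πr² + 2πrh = 2πr² + 2·600/r.
S'(r) = 4πr − 2·600/r² = 0 ⇒ r³ = 600/(2π), so r ≈ 4.5708 and h = 2r ≈ 9.1416.
S''(r) = 4π + 4·600/r³ > 0, so this is the minimum; S ≈ 393.8057.

9.1416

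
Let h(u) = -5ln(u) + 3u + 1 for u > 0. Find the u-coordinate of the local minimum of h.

5/3

h'(u) = -5/u + 3 = 0 gives u = 5/3.
h''(u) = 5/u², which is positive for u > 0, so this is a local minimum.
h(5/3) = -5·ln(5/3) + 5 + 1 ≈ 3.4459.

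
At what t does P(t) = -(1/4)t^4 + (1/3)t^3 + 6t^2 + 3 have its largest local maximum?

4

P'(t) = -t^3 + t^2 + 12t. Setting P'(t) = 0 gives t ∈ {-3, 0, 4}.
Since P''(t) = -3t^2 + 2t + 12, we get P''(-3) = -21 < 0 ⇒ local maximum; P''(0) = 12 > 0 ⇒ local minimum; P''(4) = -28 < 0 ⇒ local maximum.
Thus P has its largest local maximum at t = 4, with value 169/3.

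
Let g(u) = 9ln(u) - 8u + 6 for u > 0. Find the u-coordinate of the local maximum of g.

9/8

g'(u) = 9/u − 8 = 0 gives u = 9/8.
g''(u) = -9/u², which is negative for u > 0, so this is a local maximum.
g(9/8) = 9·ln(9/8) - 9 + 6 ≈ -1.9400.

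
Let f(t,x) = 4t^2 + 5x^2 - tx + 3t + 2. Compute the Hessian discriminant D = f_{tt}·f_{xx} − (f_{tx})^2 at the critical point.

79

∂f/∂t = 8t - x + 3 = 0 and ∂f/∂x = -t + 10x = 0, so (t, x) = (-30/79, -3/79).
The Hessian has f_{tt} = 8, f_{xx} = 10, f_{tx} = -1, giving D = 79 > 0 with f_{tt} > 0, so the point is a local minimum.
D = (8)·(10) − (-1)^2 = 79.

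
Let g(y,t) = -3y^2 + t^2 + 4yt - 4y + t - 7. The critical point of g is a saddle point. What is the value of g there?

-167/28

∂g/∂y = -6y + 4t - 4 = 0 and ∂g/∂t = 4y + 2t + 1 = 0, so (y, t) = (-3/7, 5/14).
The Hessian has g_{yy} = -6, g_{tt} = 2, g_{yt} = 4, giving D = -28 < 0, so the point is a saddle point.
g(-3/7, 5/14) = -167/28.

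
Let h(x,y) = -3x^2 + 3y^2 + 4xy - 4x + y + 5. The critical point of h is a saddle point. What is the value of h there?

∂h/∂x = -6x + 4y - 4 = 0 and ∂h/∂y = 4x + 6y + 1 = 0, so (x, y) = (-7/13, 5/26).
The Hessian has h_{xx} = -6, h_{yy} = 6, h_{xy} = 4, giving D = -52 < 0, so the point is a saddle point.
h(-7/13, 5/26) = 321/52.

321/52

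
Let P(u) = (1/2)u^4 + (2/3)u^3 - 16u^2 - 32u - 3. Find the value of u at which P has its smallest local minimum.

P'(u) = 2u^3 + 2u^2 - 32u - 32 = 0 at u = -4, -1, 4.
P''(u) = 6u^2 + 4u - 32. P''(-4) = 48 > 0 ⇒ local minimum; P''(-1) = -30 < 0 ⇒ local maximum; P''(4) = 80 > 0 ⇒ local minimum.
So the smallest local minimum value is P(4) = -649/3.

4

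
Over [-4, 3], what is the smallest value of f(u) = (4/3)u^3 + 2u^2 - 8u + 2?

f'(u) = 4u^2 + 4u - 8, which vanishes at u = -2 and u = 1.
Evaluating at the critical points and endpoints: f(-4) = -58/3,  f(-2) = 46/3,  f(1) = -8/3,  f(3) = 32.
The minimum over the interval is -58/3, attained at u = -4.

-58/3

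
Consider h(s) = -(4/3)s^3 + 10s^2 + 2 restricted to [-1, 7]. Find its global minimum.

2

The derivative is -4s^2 + 20s, which vanishes at s = 0 and s = 5.
Compare values at every candidate in [-1, 7]: h(-1) = 40/3,  h(0) = 2,  h(5) = 256/3,  h(7) = 104/3.
The minimum over the interval is 2, attained at s = 0.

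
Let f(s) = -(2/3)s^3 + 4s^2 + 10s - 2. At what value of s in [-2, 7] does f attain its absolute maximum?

f'(s) = -2s^2 + 8s + 10, which vanishes at s = -1 and s = 5.
Compare values at every candidate in [-2, 7]: f(-2) = -2/3,  f(-1) = -22/3,  f(5) = 194/3,  f(7) = 106/3.
The maximum over the interval is 194/3, attained at s = 5.

5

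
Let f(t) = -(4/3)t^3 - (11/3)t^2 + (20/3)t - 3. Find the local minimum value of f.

-87/4

f'(t) = -4t^2 - (22/3)t + 20/3 = 0 at t = -5/2, 2/3.
f''(t) = -8t - 22/3. f''(-5/2) = 38/3 > 0 ⇒ local minimum; f''(2/3) = -38/3 < 0 ⇒ local maximum.
The local minimum is f(-5/2) = -87/4.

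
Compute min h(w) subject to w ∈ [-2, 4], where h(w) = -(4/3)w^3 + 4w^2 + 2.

-58/3

h'(w) = -4w^2 + 8w, which vanishes at w = 0 and w = 2.
Evaluating at the critical points and endpoints: h(-2) = 86/3; h(0) = 2; h(2) = 22/3; h(4) = -58/3.
So the minimum is h(4) = -58/3.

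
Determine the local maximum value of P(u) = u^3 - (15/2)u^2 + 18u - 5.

9

Critical points: P'(u) = 3u^2 - 15u + 18 vanishes at u = 2, 3.
Since P''(u) = 6u - 15, we get P''(2) = -3 < 0 ⇒ local maximum; P''(3) = 3 > 0 ⇒ local minimum.
Thus P has its local maximum at u = 2, with value 9.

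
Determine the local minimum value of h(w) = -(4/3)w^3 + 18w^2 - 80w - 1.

-355/3

h'(w) = -4w^2 + 36w - 80. Setting h'(w) = 0 gives w ∈ {4, 5}.
h''(w) = -8w + 36. h''(4) = 4 > 0 ⇒ local minimum; h''(5) = -4 < 0 ⇒ local maximum.
Thus h has its local minimum at w = 4, with value -355/3.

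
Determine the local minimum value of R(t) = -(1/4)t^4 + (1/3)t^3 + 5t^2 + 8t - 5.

-103/12

Critical points: R'(t) = -t^3 + t^2 + 10t + 8 vanishes at t = -2, -1, 4.
R''(t) = -3t^2 + 2t + 10. R''(-2) = -6 < 0 ⇒ local maximum; R''(-1) = 5 > 0 ⇒ local minimum; R''(4) = -30 < 0 ⇒ local maximum.
The local minimum is R(-1) = -103/12.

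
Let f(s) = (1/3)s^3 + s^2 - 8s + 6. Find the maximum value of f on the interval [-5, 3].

98/3

f'(s) = s^2 + 2s - 8, which vanishes at s = -4 and s = 2.
Evaluating at the critical points and endpoints: f(-5) = 88/3, f(-4) = 98/3, f(2) = -10/3, f(3) = 0.
So the maximum is f(-4) = 98/3.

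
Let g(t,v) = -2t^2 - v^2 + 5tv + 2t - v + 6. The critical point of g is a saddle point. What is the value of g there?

106/17

∂g/∂t = -4t + 5v + 2 = 0 and ∂g/∂v = 5t - 2v - 1 = 0, so (t, v) = (1/17, -6/17).
The Hessian has g_{tt} = -4, g_{vv} = -2, g_{tv} = 5, giving D = -17 < 0, so the point is a saddle point.
g(1/17, -6/17) = 106/17.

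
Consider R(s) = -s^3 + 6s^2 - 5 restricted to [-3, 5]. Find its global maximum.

The derivative is -3s^2 + 12s, which vanishes at s = 0 and s = 4.
Compare values at every candidate in [-3, 5]: R(-3) = 76; R(0) = -5; R(4) = 27; R(5) = 20.
The maximum over the interval is 76, attained at s = -3.

76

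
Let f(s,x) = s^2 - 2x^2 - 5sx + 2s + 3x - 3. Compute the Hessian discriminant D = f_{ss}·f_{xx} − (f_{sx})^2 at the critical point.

∂f/∂s = 2s - 5x + 2 = 0 and ∂f/∂x = -5s - 4x + 3 = 0, so (s, x) = (7/33, 16/33).
The Hessian has f_{ss} = 2, f_{xx} = -4, f_{sx} = -5, giving D = -33 < 0, so the point is a saddle point.
D = (2)·(-4) − (-5)^2 = -33.

-33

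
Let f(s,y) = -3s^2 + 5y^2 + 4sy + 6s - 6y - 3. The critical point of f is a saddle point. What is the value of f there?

-3/19

∂f/∂s = -6s + 4y + 6 = 0 and ∂f/∂y = 4s + 10y - 6 = 0, so (s, y) = (21/19, 3/19).
The Hessian has f_{ss} = -6, f_{yy} = 10, f_{sy} = 4, giving D = -76 < 0, so the point is a saddle point.
f(21/19, 3/19) = -3/19.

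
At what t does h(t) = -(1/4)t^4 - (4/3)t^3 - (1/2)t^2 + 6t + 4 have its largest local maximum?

1

Critical points: h'(t) = -t^3 - 4t^2 - t + 6 vanishes at t = -3, -2, 1.
Second-derivative test with h''(t) = -3t^2 - 8t - 1: h''(-3) = -4 < 0 ⇒ local maximum; h''(-2) = 3 > 0 ⇒ local minimum; h''(1) = -12 < 0 ⇒ local maximum.
The largest local maximum is h(1) = 95/12.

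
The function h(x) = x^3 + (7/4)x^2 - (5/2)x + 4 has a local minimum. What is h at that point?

Critical points: h'(x) = 3x^2 + (7/2)x - 5/2 vanishes at x = -5/3, 1/2.
Second-derivative test with h''(x) = 6x + 7/2: h''(-5/3) = -13/2 < 0 ⇒ local maximum; h''(1/2) = 13/2 > 0 ⇒ local minimum.
The local minimum is h(1/2) = 53/16.

53/16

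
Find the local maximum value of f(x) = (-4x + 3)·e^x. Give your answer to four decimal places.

Differentiating with the product rule gives f'(x) = (-4x - 1)·e^x. Since e^x > 0, the only critical point is x = -1/4.
f''(-1/4) has the same sign as -4 < 0, so this is a local maximum.
f(-1/4) = (4)·e^(-1/4) ≈ 3.1152.

3.1152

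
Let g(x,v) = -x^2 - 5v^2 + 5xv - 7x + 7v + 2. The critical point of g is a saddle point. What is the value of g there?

∂g/∂x = -2x + 5v - 7 = 0 and ∂g/∂v = 5x - 10v + 7 = 0, so (x, v) = (7, 21/5).
The Hessian has g_{xx} = -2, g_{vv} = -10, g_{xv} = 5, giving D = -5 < 0, so the point is a saddle point.
g(7, 21/5) = -39/5.

-39/5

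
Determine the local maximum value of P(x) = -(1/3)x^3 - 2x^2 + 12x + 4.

52/3

Critical points: P'(x) = -x^2 - 4x + 12 vanishes at x = -6, 2.
Second-derivative test with P''(x) = -2x - 4: P''(-6) = 8 > 0 ⇒ local minimum; P''(2) = -8 < 0 ⇒ local maximum.
The local maximum is P(2) = 52/3.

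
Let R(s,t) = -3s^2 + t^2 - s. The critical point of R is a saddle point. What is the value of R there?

∂R/∂s = -6s - 1 = 0 and ∂R/∂t = 2t = 0, so (s, t) = (-1/6, 0).
The Hessian has R_{ss} = -6, R_{tt} = 2, R_{st} = 0, giving D = -12 < 0, so the point is a saddle point.
R(-1/6, 0) = 1/12.

1/12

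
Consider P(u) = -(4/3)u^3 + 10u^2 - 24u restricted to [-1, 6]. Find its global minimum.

-72

The derivative is -4u^2 + 20u - 24, which vanishes at u = 2 and u = 3.
Evaluating at the critical points and endpoints: P(-1) = 106/3, P(2) = -56/3, P(3) = -18, P(6) = -72.
Hence the absolute minimum is -72 at u = 6.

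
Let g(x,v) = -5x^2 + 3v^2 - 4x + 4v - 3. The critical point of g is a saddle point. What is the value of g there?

-53/15

∂g/∂x = -10x - 4 = 0 and ∂g/∂v = 6v + 4 = 0, so (x, v) = (-2/5, -2/3).
The Hessian has g_{xx} = -10, g_{vv} = 6, g_{xv} = 0, giving D = -60 < 0, so the point is a saddle point.
g(-2/5, -2/3) = -53/15.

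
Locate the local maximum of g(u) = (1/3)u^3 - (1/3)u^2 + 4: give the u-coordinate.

Critical points: g'(u) = u^2 - (2/3)u vanishes at u = 0, 2/3.
Second-derivative test with g''(u) = 2u - 2/3: g''(0) = -2/3 < 0 ⇒ local maximum; g''(2/3) = 2/3 > 0 ⇒ local minimum.
Thus g has its local maximum at u = 0, with value 4.

0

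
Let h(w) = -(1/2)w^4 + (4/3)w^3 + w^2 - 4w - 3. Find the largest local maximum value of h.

h'(w) = -2w^3 + 4w^2 + 2w - 4 = 0 at w = -1, 1, 2.
Since h''(w) = -6w^2 + 8w + 2, we get h''(-1) = -12 < 0 ⇒ local maximum; h''(1) = 4 > 0 ⇒ local minimum; h''(2) = -6 < 0 ⇒ local maximum.
So the largest local maximum value is h(-1) = 1/6.

1/6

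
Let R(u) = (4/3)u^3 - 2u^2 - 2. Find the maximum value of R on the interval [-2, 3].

16

The derivative is 4u^2 - 4u, which vanishes at u = 0 and u = 1.
Evaluating at the critical points and endpoints: R(-2) = -62/3,  R(0) = -2,  R(1) = -8/3,  R(3) = 16.
Hence the absolute maximum is 16 at u = 3.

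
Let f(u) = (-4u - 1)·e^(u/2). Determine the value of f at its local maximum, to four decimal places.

By the product rule, f'(u) = (-2u - 9/2)·e^(u/2). Since e^(u/2) > 0, the only critical point is u = -9/4.
f''(-9/4) has the same sign as -2 < 0, so this is a local maximum.
f(-9/4) = (8)·e^(-9/8) ≈ 2.5972.

2.5972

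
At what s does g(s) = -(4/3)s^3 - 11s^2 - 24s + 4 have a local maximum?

Critical points: g'(s) = -4s^2 - 22s - 24 vanishes at s = -4, -3/2.
Since g''(s) = -8s - 22, we get g''(-4) = 10 > 0 ⇒ local minimum; g''(-3/2) = -10 < 0 ⇒ local maximum.
So the local maximum value is g(-3/2) = 79/4.

-3/2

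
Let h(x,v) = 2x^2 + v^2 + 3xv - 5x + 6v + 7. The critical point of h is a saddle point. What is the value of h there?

194

∂h/∂x = 4x + 3v - 5 = 0 and ∂h/∂v = 3x + 2v + 6 = 0, so (x, v) = (-28, 39).
The Hessian has h_{xx} = 4, h_{vv} = 2, h_{xv} = 3, giving D = -1 < 0, so the point is a saddle point.
h(-28, 39) = 194.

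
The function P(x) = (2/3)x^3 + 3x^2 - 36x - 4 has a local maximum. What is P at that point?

176

Critical points: P'(x) = 2x^2 + 6x - 36 vanishes at x = -6, 3.
Since P''(x) = 4x + 6, we get P''(-6) = -18 < 0 ⇒ local maximum; P''(3) = 18 > 0 ⇒ local minimum.
Thus P has its local maximum at x = -6, with value 176.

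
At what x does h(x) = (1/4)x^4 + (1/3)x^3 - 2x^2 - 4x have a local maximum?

h'(x) = x^3 + x^2 - 4x - 4. Setting h'(x) = 0 gives x ∈ {-2, -1, 2}.
Since h''(x) = 3x^2 + 2x - 4, we get h''(-2) = 4 > 0 ⇒ local minimum; h''(-1) = -3 < 0 ⇒ local maximum; h''(2) = 12 > 0 ⇒ local minimum.
So the local maximum value is h(-1) = 23/12.

-1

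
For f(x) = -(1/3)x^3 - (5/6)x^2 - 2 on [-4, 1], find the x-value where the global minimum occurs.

f'(x) = -x^2 - (5/3)x, which vanishes at x = -5/3 and x = 0.
Candidates: f(-4) = 6; f(-5/3) = -449/162; f(0) = -2; f(1) = -19/6.
The minimum over the interval is -19/6, attained at x = 1.

1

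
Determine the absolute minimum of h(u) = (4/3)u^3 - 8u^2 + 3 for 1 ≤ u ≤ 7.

-119/3

Differentiating, h'(u) = 4u^2 - 16u; whose only zero in [1, 7] is u = 4.
Candidates: h(1) = -11/3; h(4) = -119/3; h(7) = 205/3.
Hence the absolute minimum is -119/3 at u = 4.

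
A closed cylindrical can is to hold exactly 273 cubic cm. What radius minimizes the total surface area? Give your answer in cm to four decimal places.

With radius r and height h, πr²h = 273 so h = 273/(πr²), and S(r) = 2πr² + 2πrh = 2πr² + 2·273/r.
S'(r) = 4πr − 2·273/r² = 0 ⇒ r³ = 273/(2π), so r ≈ 3.5156 and h = 2r ≈ 7.0311.
S''(r) = 4π + 4·273/r³ > 0, so this is the minimum; S ≈ 232.9644.

3.5156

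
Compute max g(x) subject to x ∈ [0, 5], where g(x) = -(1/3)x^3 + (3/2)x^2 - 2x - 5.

The derivative is -x^2 + 3x - 2, which vanishes at x = 1 and x = 2.
Evaluating at the critical points and endpoints: g(0) = -5,  g(1) = -35/6,  g(2) = -17/3,  g(5) = -115/6.
So the maximum is g(0) = -5.

-5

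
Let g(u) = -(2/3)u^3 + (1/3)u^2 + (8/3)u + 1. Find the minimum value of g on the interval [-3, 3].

-6

The derivative is -2u^2 + (2/3)u + 8/3, which vanishes at u = -1 and u = 4/3.
Compare values at every candidate in [-3, 3]: g(-3) = 14, g(-1) = -2/3, g(4/3) = 289/81, g(3) = -6.
The minimum over the interval is -6, attained at u = 3.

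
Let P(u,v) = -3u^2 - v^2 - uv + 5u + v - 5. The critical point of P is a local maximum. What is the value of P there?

∂P/∂u = -6u - v + 5 = 0 and ∂P/∂v = -u - 2v + 1 = 0, so (u, v) = (9/11, 1/11).
The Hessian has P_{uu} = -6, P_{vv} = -2, P_{uv} = -1, giving D = 11 > 0 with P_{uu} < 0, so the point is a local maximum.
P(9/11, 1/11) = -32/11.

-32/11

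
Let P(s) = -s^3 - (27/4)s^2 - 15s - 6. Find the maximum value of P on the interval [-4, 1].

The derivative is -3s^2 - (27/2)s - 15, which vanishes at s = -5/2 and s = -2.
Compare values at every candidate in [-4, 1]: P(-4) = 10,  P(-5/2) = 79/16,  P(-2) = 5,  P(1) = -115/4.
So the maximum is P(-4) = 10.

10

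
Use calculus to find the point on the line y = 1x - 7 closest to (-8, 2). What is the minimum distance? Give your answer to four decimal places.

Minimize D(x)^2 = (x + 8)^2 + (x - 9)^2.
d/dx[D^2] = 2(x + 8) + 2·1·(x - 9) = 0 ⇒ x = 1/2.
Then y = -13/2 and the distance is √(289/2) ≈ 12.0208.

12.0208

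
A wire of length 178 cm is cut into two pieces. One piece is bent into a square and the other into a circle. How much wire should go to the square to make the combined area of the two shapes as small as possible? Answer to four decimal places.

99.6976

Let x be the length used for the square. Square side x/4; circle radius (178−x)/(2π).
A(x) = (x/4)² + π·((178−x)/(2π))² = x²/16 + (178−x)²/(4π) for 0 ≤ x ≤ 178. A'(x) = x/8 − (178−x)/(2π) = 0 gives x = 4·178/(π+4) ≈ 99.6976.
A'' = 1/8 + 1/(2π) > 0, so this gives the minimum combined area; x ≈ 99.6976 cm to the square.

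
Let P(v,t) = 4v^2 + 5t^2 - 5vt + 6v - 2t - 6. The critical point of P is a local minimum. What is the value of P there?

-466/55

∂P/∂v = 8v - 5t + 6 = 0 and ∂P/∂t = -5v + 10t - 2 = 0, so (v, t) = (-10/11, -14/55).
The Hessian has P_{vv} = 8, P_{tt} = 10, P_{vt} = -5, giving D = 55 > 0 with P_{vv} > 0, so the point is a local minimum.
P(-10/11, -14/55) = -466/55.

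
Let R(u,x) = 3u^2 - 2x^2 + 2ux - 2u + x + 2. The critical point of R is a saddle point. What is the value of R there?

∂R/∂u = 6u + 2x - 2 = 0 and ∂R/∂x = 2u - 4x + 1 = 0, so (u, x) = (3/14, 5/14).
The Hessian has R_{uu} = 6, R_{xx} = -4, R_{ux} = 2, giving D = -28 < 0, so the point is a saddle point.
R(3/14, 5/14) = 55/28.

55/28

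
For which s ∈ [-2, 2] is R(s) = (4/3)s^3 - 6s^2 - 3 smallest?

-2

Differentiating, R'(s) = 4s^2 - 12s; whose only zero in [-2, 2] is s = 0.
Candidates: R(-2) = -113/3; R(0) = -3; R(2) = -49/3.
The minimum over the interval is -113/3, attained at s = -2.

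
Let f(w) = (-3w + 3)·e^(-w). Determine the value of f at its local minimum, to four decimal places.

f'(w) = (-3)·e^(-w) + (-3w + 3)·(-1)·e^(-w) = (3w - 6)·e^(-w). Since e^(-w) > 0, the only critical point is w = 2.
f''(2) has the same sign as 3 > 0, so this is a local minimum.
f(2) = (-3)·e^(-2) ≈ -0.4060.

-0.4060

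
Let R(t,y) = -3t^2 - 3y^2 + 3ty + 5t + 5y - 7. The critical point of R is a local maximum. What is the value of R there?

4/3

∂R/∂t = -6t + 3y + 5 = 0 and ∂R/∂y = 3t - 6y + 5 = 0, so (t, y) = (5/3, 5/3).
The Hessian has R_{tt} = -6, R_{yy} = -6, R_{ty} = 3, giving D = 27 > 0 with R_{tt} < 0, so the point is a local maximum.
R(5/3, 5/3) = 4/3.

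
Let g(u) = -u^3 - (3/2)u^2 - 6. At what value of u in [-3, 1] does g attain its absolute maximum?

-3

The derivative is -3u^2 - 3u, which vanishes at u = -1 and u = 0.
Compare values at every candidate in [-3, 1]: g(-3) = 15/2; g(-1) = -13/2; g(0) = -6; g(1) = -17/2.
Hence the absolute maximum is 15/2 at u = -3.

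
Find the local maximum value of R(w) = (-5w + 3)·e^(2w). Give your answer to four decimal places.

Differentiating with the product rule gives R'(w) = (-10w + 1)·e^(2w). Since e^(2w) > 0, the only critical point is w = 1/10.
R''(1/10) has the same sign as -10 < 0, so this is a local maximum.
R(1/10) = (5/2)·e^(1/5) ≈ 3.0535.

3.0535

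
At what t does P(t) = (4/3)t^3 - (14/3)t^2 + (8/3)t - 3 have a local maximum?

Critical points: P'(t) = 4t^2 - (28/3)t + 8/3 vanishes at t = 1/3, 2.
P''(t) = 8t - 28/3. P''(1/3) = -20/3 < 0 ⇒ local maximum; P''(2) = 20/3 > 0 ⇒ local minimum.
The local maximum is P(1/3) = -209/81.

1/3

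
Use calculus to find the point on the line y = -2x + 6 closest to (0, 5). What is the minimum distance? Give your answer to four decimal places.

Minimize D(x)^2 = (x + 0)^2 + (-2x + 1)^2.
d/dx[D^2] = 2(x + 0) + 2·(-2)·(-2x + 1) = 0 ⇒ x = 2/5.
Then y = 26/5 and the distance is √(1/5) ≈ 0.4472.

0.4472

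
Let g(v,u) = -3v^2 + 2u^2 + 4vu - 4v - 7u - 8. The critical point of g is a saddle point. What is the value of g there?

-547/40

∂g/∂v = -6v + 4u - 4 = 0 and ∂g/∂u = 4v + 4u - 7 = 0, so (v, u) = (3/10, 29/20).
The Hessian has g_{vv} = -6, g_{uu} = 4, g_{vu} = 4, giving D = -40 < 0, so the point is a saddle point.
g(3/10, 29/20) = -547/40.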